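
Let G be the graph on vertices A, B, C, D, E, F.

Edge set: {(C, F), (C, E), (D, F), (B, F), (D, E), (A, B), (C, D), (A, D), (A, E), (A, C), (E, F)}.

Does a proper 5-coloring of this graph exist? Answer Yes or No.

Yes

The chromatic number is 4. A, C, D, E form a clique, so at least 4 colors are needed.
4 colors suffice: color 1 → {A, F}; color 2 → {B, C}; color 3 → {E}; color 4 → {D}.
Since 5 ≥ 4, a proper 5-coloring certainly exists.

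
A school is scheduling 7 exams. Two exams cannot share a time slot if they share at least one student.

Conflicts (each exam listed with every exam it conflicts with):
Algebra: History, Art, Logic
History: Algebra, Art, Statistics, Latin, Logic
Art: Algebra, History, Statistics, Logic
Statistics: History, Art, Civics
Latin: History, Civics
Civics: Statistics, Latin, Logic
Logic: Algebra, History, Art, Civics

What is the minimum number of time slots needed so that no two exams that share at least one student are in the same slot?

4

Algebra, History, Art, Logic all conflict with each other, so at least 4 time slots are needed.
Using 4 time slots: Algebra=4, History=1, Art=3, Statistics=2, Latin=2, Civics=1, Logic=2. Each listed conflict is separated.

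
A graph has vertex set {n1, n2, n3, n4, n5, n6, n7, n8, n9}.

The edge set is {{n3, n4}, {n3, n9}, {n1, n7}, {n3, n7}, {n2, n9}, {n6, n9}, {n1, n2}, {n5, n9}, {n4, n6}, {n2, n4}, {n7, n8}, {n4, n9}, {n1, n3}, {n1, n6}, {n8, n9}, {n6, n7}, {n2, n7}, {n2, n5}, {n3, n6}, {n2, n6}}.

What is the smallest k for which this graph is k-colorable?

4

n1, n2, n6, n7 form a clique, so at least 4 colors are needed.
4 colors suffice: color 1 → {n2, n3, n8}; color 2 → {n5, n6}; color 3 → {n7, n9}; color 4 → {n1, n4}. Each edge has distinct colors on its endpoints.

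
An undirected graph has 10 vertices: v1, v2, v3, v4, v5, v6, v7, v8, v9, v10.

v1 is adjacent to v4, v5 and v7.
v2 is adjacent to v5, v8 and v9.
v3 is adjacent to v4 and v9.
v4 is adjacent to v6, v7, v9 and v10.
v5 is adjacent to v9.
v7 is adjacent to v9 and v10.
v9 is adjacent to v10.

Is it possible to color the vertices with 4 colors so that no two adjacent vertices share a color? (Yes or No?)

The chromatic number is 4. v4, v7, v9, v10 are mutually adjacent (a clique of size 4), so at least 4 colors are needed.
4 colors suffice: color R → {v4, v5, v8}; color B → {v1, v6, v9}; color G → {v2, v3, v7}; color Y → {v10}.
That is already a proper 4-coloring.

Yes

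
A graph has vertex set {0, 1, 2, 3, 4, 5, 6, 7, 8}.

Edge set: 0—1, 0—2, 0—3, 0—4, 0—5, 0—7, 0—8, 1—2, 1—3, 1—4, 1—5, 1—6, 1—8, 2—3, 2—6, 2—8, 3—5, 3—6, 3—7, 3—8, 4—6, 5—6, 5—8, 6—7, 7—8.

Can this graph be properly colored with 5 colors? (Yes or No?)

Yes

The chromatic number is 5. 0, 1, 2, 3, 8 are pairwise adjacent (a clique of size 5), so at least 5 colors are needed.
One proper 5-coloring: 0=b, 1=c, 2=e, 3=a, 4=a, 5=e, 6=b, 7=c, 8=d.
That is already a proper 5-coloring.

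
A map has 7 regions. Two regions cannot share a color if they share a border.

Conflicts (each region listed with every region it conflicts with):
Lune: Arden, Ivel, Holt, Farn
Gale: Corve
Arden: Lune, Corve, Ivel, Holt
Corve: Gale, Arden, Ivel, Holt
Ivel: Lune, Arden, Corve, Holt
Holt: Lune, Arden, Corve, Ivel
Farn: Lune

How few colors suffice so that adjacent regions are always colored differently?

Lune, Arden, Ivel, Holt all conflict with each other, so at least 4 colors are needed.
4 colors suffice: color 1 → {Gale, Arden, Farn}; color 2 → {Lune, Corve}; color 3 → {Ivel}; color 4 → {Holt}. No two conflicting regions share a color.

4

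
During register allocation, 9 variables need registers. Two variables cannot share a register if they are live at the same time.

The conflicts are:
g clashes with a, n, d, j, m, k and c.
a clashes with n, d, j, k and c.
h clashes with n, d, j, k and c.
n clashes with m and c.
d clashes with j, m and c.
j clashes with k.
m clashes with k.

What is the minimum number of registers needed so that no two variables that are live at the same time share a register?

4

g, a, d, j pairwise conflict, so at least 4 registers are needed.
4 registers suffice: register 1 → {g, h}; register 2 → {n, d, k}; register 3 → {a, m}; register 4 → {j, c}. Every pair that conflicts lands in different registers.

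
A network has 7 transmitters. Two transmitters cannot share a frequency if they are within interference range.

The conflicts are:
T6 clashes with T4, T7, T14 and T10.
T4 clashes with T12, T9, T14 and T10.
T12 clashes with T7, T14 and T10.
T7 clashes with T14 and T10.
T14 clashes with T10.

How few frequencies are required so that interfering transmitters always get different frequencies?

T6, T4, T14, T10 all conflict with each other, so at least 4 frequencies are needed.
4 frequencies suffice: frequency 1 → {T4, T7}; frequency 2 → {T9, T10}; frequency 3 → {T14}; frequency 4 → {T6, T12}. No two conflicting transmitters share a frequency.

4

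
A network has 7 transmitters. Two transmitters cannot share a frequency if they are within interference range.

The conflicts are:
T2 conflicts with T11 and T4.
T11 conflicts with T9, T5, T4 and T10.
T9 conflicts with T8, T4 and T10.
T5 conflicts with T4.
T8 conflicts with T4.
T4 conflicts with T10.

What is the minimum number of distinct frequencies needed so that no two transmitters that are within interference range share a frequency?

T11, T9, T4, T10 are mutually in conflict, so at least 4 frequencies are needed.
Using 4 frequencies: T2=3, T11=2, T9=3, T5=3, T8=2, T4=1, T10=4. Every pair that conflicts lands in different frequencies.

4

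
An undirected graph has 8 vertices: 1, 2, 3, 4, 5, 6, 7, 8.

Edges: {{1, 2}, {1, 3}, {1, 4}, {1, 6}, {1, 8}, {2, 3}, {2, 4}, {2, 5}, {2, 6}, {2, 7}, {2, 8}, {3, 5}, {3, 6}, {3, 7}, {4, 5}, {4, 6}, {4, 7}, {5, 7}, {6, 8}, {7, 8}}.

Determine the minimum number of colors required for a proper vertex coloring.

4

2, 3, 5, 7 are mutually adjacent (a clique of size 4), so at least 4 colors are needed.
4 colors suffice: color red → {2}; color blue → {1, 7}; color green → {3, 4, 8}; color yellow → {5, 6}. Each edge has distinct colors on its endpoints.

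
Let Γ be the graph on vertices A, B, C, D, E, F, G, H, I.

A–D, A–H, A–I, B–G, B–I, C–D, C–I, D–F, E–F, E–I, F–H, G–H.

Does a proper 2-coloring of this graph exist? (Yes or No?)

The cycle A-I-B-G-H-A has odd length 5, so it cannot be 2-colored; at least 3 colors are needed.
So 2 colors are not enough.

No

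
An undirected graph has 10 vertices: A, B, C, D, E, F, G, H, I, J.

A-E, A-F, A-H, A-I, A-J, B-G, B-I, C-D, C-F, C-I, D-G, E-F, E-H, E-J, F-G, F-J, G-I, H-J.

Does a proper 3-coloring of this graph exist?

No

A, E, F, J are mutually adjacent (a clique of size 4), so at least 4 colors are needed.
So 3 colors are not enough.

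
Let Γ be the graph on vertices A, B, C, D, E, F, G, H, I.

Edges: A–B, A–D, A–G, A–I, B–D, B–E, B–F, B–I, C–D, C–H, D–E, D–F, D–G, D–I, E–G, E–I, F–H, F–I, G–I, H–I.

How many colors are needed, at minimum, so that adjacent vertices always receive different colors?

4

B, D, E, I are pairwise adjacent (a clique of size 4), so at least 4 colors are needed.
4 colors suffice: A=yellow, B=green, C=red, D=blue, E=yellow, F=yellow, G=green, H=blue, I=red. Every edge joins two different colors.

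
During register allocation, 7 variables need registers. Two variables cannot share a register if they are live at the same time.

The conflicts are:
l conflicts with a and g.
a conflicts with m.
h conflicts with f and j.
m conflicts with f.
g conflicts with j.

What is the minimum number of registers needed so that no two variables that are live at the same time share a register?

3

The cycle l-a-m-f-h-j-g-l has odd length 7, so it cannot be 2-colored; at least 3 registers are needed.
A valid assignment using 3 registers: l=1, a=3, h=2, m=2, f=1, g=2, j=1. Every pair that conflicts lands in different registers.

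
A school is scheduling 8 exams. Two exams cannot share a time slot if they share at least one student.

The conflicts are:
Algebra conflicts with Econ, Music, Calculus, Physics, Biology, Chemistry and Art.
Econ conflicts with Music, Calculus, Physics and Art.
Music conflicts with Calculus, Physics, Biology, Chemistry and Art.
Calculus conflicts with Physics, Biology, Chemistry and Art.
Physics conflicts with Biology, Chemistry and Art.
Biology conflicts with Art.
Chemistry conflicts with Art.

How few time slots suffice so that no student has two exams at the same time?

Algebra, Music, Calculus, Physics, Chemistry, Art are mutually in conflict, so at least 6 time slots are needed.
6 time slots suffice: time slot 1 → {Music}; time slot 2 → {Algebra}; time slot 3 → {Art}; time slot 4 → {Physics}; time slot 5 → {Calculus}; time slot 6 → {Econ, Biology, Chemistry}. No two conflicting exams share a time slot.

6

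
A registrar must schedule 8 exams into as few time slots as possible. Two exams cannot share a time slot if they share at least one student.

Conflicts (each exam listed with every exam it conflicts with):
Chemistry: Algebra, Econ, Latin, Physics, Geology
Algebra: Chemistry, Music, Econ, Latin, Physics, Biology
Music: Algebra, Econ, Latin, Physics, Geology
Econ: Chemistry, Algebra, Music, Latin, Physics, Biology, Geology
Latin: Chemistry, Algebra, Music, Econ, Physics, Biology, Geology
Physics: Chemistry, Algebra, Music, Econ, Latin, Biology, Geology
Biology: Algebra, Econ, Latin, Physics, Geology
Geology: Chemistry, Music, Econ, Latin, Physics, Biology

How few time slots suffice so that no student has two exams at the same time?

Music, Econ, Latin, Physics, Geology are mutually in conflict, so at least 5 time slots are needed.
5 time slots suffice: Chemistry=5, Algebra=4, Music=5, Econ=3, Latin=2, Physics=1, Biology=5, Geology=4. Every pair that conflicts lands in different time slots.

5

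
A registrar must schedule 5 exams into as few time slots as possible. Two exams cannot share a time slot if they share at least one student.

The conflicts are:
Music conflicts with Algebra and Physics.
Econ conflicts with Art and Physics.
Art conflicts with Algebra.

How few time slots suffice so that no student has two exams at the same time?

3

The cycle Algebra-Art-Econ-Physics-Music-Algebra has odd length 5, so it cannot be 2-colored; at least 3 time slots are needed.
3 time slots suffice: Music=2, Econ=1, Art=2, Algebra=1, Physics=3. No two conflicting exams share a time slot.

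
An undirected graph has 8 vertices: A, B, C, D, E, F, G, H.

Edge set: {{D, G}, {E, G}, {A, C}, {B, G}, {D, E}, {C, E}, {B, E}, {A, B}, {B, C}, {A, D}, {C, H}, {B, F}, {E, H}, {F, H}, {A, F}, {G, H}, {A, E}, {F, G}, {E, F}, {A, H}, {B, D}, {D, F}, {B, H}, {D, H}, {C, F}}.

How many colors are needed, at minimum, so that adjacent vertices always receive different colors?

6

A, B, C, E, F, H are mutually adjacent (a clique of size 6), so at least 6 colors are needed.
6 colors suffice: color 1 → {F}; color 2 → {H}; color 3 → {E}; color 4 → {B}; color 5 → {A, G}; color 6 → {C, D}. Every edge joins two different colors.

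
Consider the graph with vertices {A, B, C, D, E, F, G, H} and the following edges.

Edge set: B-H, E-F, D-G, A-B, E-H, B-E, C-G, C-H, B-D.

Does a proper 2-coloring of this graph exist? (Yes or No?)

B, E, H form a triangle, so at least 3 colors are needed.
So 2 colors are not enough.

No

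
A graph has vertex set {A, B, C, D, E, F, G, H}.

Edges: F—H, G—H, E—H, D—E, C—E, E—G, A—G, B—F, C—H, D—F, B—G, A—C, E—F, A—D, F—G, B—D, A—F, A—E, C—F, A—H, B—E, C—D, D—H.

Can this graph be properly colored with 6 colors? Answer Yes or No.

The chromatic number is 6. A, C, D, E, F, H form a clique, so at least 6 colors are needed.
One proper 6-coloring: A=5, B=4, C=6, D=3, E=1, F=2, G=3, H=4.
That is already a proper 6-coloring.

Yes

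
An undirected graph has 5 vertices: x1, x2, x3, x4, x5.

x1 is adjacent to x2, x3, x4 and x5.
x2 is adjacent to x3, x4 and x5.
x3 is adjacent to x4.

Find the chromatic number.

x1, x2, x3, x4 are mutually adjacent (a clique of size 4), so at least 4 colors are needed.
A valid assignment using 4 colors: x1=2, x2=1, x3=3, x4=4, x5=3. Each edge has distinct colors on its endpoints.

4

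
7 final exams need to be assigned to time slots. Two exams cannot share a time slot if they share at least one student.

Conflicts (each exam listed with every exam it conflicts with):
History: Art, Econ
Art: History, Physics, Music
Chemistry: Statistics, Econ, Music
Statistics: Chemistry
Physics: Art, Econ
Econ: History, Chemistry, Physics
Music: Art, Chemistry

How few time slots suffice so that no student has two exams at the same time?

The cycle Art-History-Econ-Chemistry-Music-Art has odd length 5, so it cannot be 2-colored; at least 3 time slots are needed.
3 time slots suffice: time slot 1 → {Art, Statistics, Econ}; time slot 2 → {History, Chemistry, Physics}; time slot 3 → {Music}. Every pair that conflicts lands in different time slots.

3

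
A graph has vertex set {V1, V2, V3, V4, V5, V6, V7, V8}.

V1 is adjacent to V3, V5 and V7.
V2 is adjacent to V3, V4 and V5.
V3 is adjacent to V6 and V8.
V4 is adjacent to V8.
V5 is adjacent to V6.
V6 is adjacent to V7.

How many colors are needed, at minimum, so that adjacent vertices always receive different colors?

V2 and V5 are adjacent, so at least 2 colors are needed.
2 colors suffice: V1=blue, V2=blue, V3=red, V4=red, V5=red, V6=blue, V7=red, V8=blue. Each edge has distinct colors on its endpoints.

2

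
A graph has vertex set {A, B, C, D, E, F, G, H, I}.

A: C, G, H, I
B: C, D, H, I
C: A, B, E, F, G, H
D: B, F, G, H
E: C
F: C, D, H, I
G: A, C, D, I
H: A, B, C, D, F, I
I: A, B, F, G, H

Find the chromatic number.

A, C, G are mutually adjacent, so at least 3 colors are needed.
3 colors suffice: color 1 → {C, D, I}; color 2 → {E, G, H}; color 3 → {A, B, F}. Every edge joins two different colors.

3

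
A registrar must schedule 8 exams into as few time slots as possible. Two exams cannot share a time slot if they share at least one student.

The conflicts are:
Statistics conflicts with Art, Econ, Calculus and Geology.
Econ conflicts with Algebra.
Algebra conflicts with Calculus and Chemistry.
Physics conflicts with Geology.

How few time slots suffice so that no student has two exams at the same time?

Algebra and Calculus conflict, so at least 2 time slots are needed.
2 time slots suffice: time slot 1 → {Statistics, Algebra, Physics}; time slot 2 → {Art, Econ, Calculus, Geology, Chemistry}. No two conflicting exams share a time slot.

2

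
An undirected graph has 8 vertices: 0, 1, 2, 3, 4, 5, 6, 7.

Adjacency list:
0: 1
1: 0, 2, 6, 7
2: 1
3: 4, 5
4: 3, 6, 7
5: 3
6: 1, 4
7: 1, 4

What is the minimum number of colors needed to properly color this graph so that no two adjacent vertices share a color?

2

1 and 6 are adjacent, so at least 2 colors are needed.
2 colors suffice: color red → {1, 4, 5}; color blue → {0, 2, 3, 6, 7}. Every edge joins two different colors.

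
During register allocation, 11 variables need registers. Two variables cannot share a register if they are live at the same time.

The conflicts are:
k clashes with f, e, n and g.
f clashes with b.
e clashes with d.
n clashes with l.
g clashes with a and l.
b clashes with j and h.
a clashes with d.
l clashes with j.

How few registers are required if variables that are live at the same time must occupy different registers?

The cycle a-d-e-k-g-a has odd length 5, so it cannot be 2-colored; at least 3 registers are needed.
3 registers suffice: k=1, f=2, e=2, n=2, g=2, b=1, a=3, d=1, l=1, j=2, h=2. No two conflicting variables share a register.

3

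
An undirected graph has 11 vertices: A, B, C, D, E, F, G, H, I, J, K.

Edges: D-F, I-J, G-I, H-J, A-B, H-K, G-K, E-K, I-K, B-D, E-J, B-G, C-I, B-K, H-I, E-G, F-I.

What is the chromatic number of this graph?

3

E, G, K form a triangle, so at least 3 colors are needed.
3 colors suffice: color 1 → {B, E, I}; color 2 → {A, C, F, J, K}; color 3 → {D, G, H}. Each edge has distinct colors on its endpoints.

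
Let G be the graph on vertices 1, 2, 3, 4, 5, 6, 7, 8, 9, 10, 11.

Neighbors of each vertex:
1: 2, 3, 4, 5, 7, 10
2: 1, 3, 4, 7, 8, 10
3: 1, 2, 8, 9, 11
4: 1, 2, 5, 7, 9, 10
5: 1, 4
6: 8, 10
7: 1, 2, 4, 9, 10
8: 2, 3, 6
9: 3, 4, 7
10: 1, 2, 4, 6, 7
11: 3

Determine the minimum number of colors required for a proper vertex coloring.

5

1, 2, 4, 7, 10 are pairwise adjacent (a clique of size 5), so at least 5 colors are needed.
5 colors suffice: 1=green, 2=blue, 3=red, 4=red, 5=blue, 6=red, 7=purple, 8=green, 9=blue, 10=yellow, 11=blue. Every edge joins two different colors.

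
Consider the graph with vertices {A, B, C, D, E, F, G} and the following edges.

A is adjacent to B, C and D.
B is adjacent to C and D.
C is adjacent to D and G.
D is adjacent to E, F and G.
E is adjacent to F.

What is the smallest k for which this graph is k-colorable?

A, B, C, D form a clique, so at least 4 colors are needed.
4 colors suffice: A=3, B=4, C=2, D=1, E=3, F=2, G=3. No two adjacent vertices share a color.

4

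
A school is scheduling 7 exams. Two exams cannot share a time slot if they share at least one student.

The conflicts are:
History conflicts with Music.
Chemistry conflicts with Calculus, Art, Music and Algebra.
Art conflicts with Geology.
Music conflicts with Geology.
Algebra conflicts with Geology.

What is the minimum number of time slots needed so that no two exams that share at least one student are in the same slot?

Algebra and Geology conflict, so at least 2 time slots are needed.
2 time slots suffice: time slot 1 → {History, Chemistry, Geology}; time slot 2 → {Calculus, Art, Music, Algebra}. No two conflicting exams share a time slot.

2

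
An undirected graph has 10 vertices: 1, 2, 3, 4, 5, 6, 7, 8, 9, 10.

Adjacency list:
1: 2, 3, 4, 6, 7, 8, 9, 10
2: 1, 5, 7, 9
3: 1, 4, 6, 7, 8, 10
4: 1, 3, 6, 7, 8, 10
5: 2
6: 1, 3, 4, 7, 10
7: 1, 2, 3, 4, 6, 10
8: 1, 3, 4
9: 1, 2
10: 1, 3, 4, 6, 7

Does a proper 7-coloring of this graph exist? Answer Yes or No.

Yes

The chromatic number is 6. 1, 3, 4, 6, 7, 10 form a clique, so at least 6 colors are needed.
6 colors suffice: color red → {1, 5}; color blue → {2, 3}; color green → {7, 8, 9}; color yellow → {4}; color purple → {10}; color orange → {6}.
Since 7 ≥ 6, a proper 7-coloring certainly exists.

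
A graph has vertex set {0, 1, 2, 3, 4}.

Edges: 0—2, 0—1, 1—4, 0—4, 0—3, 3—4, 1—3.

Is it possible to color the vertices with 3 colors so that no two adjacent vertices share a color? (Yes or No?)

No

0, 1, 3, 4 form a clique, so at least 4 colors are needed.
So 3 colors are not enough.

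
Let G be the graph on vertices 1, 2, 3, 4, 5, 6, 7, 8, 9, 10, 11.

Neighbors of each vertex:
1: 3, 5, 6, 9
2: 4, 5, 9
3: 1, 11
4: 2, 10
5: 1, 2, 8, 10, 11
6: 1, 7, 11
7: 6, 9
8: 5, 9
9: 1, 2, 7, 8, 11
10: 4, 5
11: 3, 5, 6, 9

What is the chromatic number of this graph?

2

9 and 11 are adjacent, so at least 2 colors are needed.
2 colors suffice: color a → {3, 4, 5, 6, 9}; color b → {1, 2, 7, 8, 10, 11}. Every edge joins two different colors.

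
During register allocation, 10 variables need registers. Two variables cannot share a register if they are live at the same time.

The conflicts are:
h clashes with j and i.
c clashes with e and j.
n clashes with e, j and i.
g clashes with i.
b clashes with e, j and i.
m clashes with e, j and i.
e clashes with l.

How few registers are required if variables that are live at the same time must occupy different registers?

2

h and j conflict, so at least 2 registers are needed.
Using 2 registers: h=2, c=2, n=2, g=2, b=2, m=2, e=1, j=1, l=2, i=1. No two conflicting variables share a register.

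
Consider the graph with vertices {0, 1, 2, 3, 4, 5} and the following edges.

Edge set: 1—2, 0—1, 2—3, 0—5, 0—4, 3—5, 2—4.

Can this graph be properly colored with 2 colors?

The cycle 3-2-4-0-5-3 has odd length 5, so it cannot be 2-colored; at least 3 colors are needed.
So 2 colors are not enough.

No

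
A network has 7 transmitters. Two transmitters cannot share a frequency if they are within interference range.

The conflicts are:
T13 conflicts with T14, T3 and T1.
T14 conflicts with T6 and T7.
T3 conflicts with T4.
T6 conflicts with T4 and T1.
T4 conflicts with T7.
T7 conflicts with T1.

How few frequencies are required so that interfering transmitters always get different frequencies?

3

The cycle T13-T1-T6-T4-T3-T13 has odd length 5, so it cannot be 2-colored; at least 3 frequencies are needed.
A valid assignment using 3 frequencies: T13=1, T14=2, T3=3, T6=1, T4=2, T7=1, T1=2. No two conflicting transmitters share a frequency.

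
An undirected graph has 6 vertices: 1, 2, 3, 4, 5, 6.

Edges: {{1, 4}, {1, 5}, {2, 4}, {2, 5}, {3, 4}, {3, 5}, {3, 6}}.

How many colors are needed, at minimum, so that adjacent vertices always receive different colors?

1 and 4 are adjacent, so at least 2 colors are needed.
A valid assignment using 2 colors: 1=b, 2=b, 3=b, 4=a, 5=a, 6=a. No two adjacent vertices share a color.

2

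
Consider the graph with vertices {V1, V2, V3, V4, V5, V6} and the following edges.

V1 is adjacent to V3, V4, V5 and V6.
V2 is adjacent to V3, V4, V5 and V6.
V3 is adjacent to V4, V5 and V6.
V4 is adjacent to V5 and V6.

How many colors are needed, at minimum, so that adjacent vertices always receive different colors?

4

V1, V3, V4, V5 are mutually adjacent (a clique of size 4), so at least 4 colors are needed.
One proper 4-coloring: V1=3, V2=3, V3=1, V4=2, V5=4, V6=4. Every edge joins two different colors.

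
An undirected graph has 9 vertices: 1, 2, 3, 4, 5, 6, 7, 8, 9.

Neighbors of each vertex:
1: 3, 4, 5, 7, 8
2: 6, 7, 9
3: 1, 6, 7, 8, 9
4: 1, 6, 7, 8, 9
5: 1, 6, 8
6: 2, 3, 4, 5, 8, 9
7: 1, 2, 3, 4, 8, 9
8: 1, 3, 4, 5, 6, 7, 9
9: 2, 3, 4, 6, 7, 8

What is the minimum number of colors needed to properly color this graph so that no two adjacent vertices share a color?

3, 7, 8, 9 form a clique, so at least 4 colors are needed.
A valid assignment using 4 colors: 1=b, 2=a, 3=d, 4=d, 5=d, 6=c, 7=c, 8=a, 9=b. Each edge has distinct colors on its endpoints.

4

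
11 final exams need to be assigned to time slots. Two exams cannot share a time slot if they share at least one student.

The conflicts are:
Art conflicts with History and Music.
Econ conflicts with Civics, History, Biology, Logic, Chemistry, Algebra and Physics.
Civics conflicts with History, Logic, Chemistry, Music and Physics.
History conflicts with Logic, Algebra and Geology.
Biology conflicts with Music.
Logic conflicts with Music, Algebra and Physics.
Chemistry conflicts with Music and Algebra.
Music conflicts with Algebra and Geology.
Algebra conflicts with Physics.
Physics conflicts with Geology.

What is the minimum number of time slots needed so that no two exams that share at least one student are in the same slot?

Econ, Civics, Logic, Physics are mutually in conflict, so at least 4 time slots are needed.
4 time slots suffice: time slot 1 → {Econ, Music}; time slot 2 → {Art, Civics, Biology, Algebra, Geology}; time slot 3 → {Logic, Chemistry}; time slot 4 → {History, Physics}. No two conflicting exams share a time slot.

4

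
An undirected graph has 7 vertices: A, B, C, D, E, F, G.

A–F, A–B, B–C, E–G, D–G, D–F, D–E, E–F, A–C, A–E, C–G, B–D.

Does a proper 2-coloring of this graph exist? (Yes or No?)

A, B, C are mutually adjacent, so at least 3 colors are needed.
So 2 colors are not enough.

No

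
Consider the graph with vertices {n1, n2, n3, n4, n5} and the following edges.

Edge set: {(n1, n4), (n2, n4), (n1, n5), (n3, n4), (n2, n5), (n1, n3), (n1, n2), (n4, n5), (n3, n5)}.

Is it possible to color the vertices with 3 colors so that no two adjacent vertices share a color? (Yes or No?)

n1, n2, n4, n5 are pairwise adjacent (a clique of size 4), so at least 4 colors are needed.
So 3 colors are not enough.

No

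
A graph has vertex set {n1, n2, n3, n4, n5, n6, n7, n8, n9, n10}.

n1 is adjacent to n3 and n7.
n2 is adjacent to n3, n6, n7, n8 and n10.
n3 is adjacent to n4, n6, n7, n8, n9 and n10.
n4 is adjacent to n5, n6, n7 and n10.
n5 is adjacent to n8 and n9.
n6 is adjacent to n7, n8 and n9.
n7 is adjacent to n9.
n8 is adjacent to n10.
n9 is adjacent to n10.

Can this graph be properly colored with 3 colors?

n2, n3, n8, n10 are mutually adjacent (a clique of size 4), so at least 4 colors are needed.
So 3 colors are not enough.

No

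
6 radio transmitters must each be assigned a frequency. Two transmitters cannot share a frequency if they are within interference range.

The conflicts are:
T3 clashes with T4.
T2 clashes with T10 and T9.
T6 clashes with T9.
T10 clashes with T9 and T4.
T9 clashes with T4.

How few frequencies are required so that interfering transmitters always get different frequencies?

T2, T10, T9 are mutually in conflict, so at least 3 frequencies are needed.
3 frequencies suffice: frequency 1 → {T3, T9}; frequency 2 → {T6, T10}; frequency 3 → {T2, T4}. Every pair that conflicts lands in different frequencies.

3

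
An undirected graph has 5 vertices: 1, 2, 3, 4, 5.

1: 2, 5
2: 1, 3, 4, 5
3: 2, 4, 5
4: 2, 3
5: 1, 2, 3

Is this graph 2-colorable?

2, 3, 4 are mutually adjacent, so at least 3 colors are needed.
So 2 colors are not enough.

No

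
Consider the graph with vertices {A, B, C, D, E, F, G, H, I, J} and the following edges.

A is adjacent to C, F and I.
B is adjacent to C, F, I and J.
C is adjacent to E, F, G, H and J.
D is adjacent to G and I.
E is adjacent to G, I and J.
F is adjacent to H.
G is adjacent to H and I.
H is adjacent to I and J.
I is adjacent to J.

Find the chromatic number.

3

B, C, F form a triangle, so at least 3 colors are needed.
3 colors suffice: color 1 → {C, I}; color 2 → {A, B, D, E, H}; color 3 → {F, G, J}. Every edge joins two different colors.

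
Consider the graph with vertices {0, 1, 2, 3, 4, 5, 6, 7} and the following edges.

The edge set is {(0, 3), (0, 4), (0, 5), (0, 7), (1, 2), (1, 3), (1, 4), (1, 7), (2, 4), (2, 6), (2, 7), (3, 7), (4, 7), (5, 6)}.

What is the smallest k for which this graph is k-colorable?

4

1, 2, 4, 7 are pairwise adjacent (a clique of size 4), so at least 4 colors are needed.
4 colors suffice: color red → {6, 7}; color blue → {0, 2}; color green → {3, 4, 5}; color yellow → {1}. No two adjacent vertices share a color.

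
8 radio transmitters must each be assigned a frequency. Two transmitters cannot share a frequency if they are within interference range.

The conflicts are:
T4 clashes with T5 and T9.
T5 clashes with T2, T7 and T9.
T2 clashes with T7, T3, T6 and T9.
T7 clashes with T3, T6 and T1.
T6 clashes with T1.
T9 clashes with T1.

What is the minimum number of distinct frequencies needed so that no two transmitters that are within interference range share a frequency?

T2, T7, T3 all conflict with each other, so at least 3 frequencies are needed.
3 frequencies suffice: frequency 1 → {T4, T2, T1}; frequency 2 → {T7, T9}; frequency 3 → {T5, T3, T6}. No two conflicting transmitters share a frequency.

3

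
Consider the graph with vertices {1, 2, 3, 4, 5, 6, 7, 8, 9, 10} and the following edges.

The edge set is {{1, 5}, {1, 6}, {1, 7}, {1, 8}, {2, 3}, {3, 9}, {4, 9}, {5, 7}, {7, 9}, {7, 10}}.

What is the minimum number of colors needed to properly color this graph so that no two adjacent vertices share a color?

3

1, 5, 7 form a triangle, so at least 3 colors are needed.
3 colors suffice: color red → {1, 2, 9, 10}; color blue → {3, 4, 6, 7, 8}; color green → {5}. No two adjacent vertices share a color.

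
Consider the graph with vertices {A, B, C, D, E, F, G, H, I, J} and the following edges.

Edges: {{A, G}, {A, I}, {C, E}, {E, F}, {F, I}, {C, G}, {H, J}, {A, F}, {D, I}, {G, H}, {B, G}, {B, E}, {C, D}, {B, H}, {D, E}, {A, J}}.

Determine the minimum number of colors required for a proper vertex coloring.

3

B, G, H are pairwise adjacent, so at least 3 colors are needed.
3 colors suffice: color 1 → {E, G, I, J}; color 2 → {A, C, H}; color 3 → {B, D, F}. Each edge has distinct colors on its endpoints.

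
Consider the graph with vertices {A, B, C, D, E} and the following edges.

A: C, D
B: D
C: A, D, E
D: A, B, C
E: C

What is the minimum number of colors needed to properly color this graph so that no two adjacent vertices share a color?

3

A, C, D are pairwise adjacent, so at least 3 colors are needed.
One proper 3-coloring: A=3, B=2, C=2, D=1, E=1. Every edge joins two different colors.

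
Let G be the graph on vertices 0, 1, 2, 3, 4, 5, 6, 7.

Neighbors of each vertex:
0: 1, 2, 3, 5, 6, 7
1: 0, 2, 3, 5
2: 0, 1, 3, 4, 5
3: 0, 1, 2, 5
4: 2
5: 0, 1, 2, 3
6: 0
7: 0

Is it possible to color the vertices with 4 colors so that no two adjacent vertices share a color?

No

0, 1, 2, 3, 5 are pairwise adjacent (a clique of size 5), so at least 5 colors are needed.
So 4 colors are not enough.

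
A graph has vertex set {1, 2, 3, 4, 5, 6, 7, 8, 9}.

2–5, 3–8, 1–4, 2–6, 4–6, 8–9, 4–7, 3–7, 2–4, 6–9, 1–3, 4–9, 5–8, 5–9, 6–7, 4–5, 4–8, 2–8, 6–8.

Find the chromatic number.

4, 5, 8, 9 are pairwise adjacent (a clique of size 4), so at least 4 colors are needed.
4 colors suffice: color red → {3, 4}; color blue → {1, 7, 8}; color green → {5, 6}; color yellow → {2, 9}. Every edge joins two different colors.

4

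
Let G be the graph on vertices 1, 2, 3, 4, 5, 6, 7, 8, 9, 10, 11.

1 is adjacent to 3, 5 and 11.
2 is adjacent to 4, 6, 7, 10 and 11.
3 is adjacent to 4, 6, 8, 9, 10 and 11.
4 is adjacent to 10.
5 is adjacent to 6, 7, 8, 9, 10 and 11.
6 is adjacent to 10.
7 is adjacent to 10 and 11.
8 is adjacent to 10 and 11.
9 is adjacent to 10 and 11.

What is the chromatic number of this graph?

3

5, 7, 10 form a triangle, so at least 3 colors are needed.
One proper 3-coloring: 1=c, 2=b, 3=b, 4=c, 5=b, 6=c, 7=c, 8=c, 9=c, 10=a, 11=a. No two adjacent vertices share a color.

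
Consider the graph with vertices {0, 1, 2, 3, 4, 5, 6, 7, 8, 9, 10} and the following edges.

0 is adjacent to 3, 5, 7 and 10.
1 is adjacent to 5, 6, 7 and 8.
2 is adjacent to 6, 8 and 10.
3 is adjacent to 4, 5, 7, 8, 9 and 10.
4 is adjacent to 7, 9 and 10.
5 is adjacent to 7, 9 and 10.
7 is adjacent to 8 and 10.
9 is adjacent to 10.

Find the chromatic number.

5

0, 3, 5, 7, 10 form a clique, so at least 5 colors are needed.
One proper 5-coloring: 0=e, 1=a, 2=a, 3=a, 4=d, 5=d, 6=b, 7=b, 8=c, 9=b, 10=c. Each edge has distinct colors on its endpoints.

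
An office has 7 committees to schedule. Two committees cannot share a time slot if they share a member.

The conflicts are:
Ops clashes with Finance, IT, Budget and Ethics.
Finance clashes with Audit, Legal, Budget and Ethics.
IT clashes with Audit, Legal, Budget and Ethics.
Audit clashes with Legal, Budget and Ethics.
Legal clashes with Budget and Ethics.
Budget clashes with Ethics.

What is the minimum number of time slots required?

5

Finance, Audit, Legal, Budget, Ethics all conflict with each other, so at least 5 time slots are needed.
5 time slots suffice: time slot 1 → {Ethics}; time slot 2 → {Budget}; time slot 3 → {Finance, IT}; time slot 4 → {Ops, Legal}; time slot 5 → {Audit}. Every pair that conflicts lands in different time slots.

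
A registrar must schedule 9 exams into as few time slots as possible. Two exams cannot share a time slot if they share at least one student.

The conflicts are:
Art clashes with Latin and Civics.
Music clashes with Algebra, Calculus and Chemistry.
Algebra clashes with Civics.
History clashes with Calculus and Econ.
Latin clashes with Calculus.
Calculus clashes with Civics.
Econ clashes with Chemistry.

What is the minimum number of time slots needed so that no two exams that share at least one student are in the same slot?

3

The cycle Calculus-History-Econ-Chemistry-Music-Calculus has odd length 5, so it cannot be 2-colored; at least 3 time slots are needed.
Using 3 time slots: Art=1, Music=2, Algebra=1, History=2, Latin=2, Calculus=1, Civics=2, Econ=1, Chemistry=3. No two conflicting exams share a time slot.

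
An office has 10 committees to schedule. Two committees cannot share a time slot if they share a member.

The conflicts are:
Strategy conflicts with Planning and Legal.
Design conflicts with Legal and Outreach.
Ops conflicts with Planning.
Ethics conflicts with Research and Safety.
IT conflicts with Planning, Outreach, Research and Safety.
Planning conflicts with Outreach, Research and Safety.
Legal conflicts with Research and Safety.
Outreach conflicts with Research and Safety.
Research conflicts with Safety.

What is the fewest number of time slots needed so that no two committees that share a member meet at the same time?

IT, Planning, Outreach, Research, Safety pairwise conflict, so at least 5 time slots are needed.
5 time slots suffice: time slot 1 → {Ethics, Planning, Legal}; time slot 2 → {Strategy, Design, Ops, Safety}; time slot 3 → {Research}; time slot 4 → {Outreach}; time slot 5 → {IT}. Each listed conflict is separated.

5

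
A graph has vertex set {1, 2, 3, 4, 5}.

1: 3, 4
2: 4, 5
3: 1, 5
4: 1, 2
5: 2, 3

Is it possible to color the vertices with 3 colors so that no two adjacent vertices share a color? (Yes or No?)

The chromatic number is 3. The cycle 2-5-3-1-4-2 has odd length 5, so it cannot be 2-colored; at least 3 colors are needed.
One proper 3-coloring: 1=blue, 2=red, 3=red, 4=green, 5=blue.
That is already a proper 3-coloring.

Yes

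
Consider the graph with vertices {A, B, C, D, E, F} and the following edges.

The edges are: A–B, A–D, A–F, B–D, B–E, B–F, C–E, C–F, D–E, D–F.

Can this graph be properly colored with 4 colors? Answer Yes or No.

Yes

The chromatic number is 4. A, B, D, F are pairwise adjacent (a clique of size 4), so at least 4 colors are needed.
A valid assignment using 4 colors: A=4, B=1, C=1, D=3, E=2, F=2.
That is already a proper 4-coloring.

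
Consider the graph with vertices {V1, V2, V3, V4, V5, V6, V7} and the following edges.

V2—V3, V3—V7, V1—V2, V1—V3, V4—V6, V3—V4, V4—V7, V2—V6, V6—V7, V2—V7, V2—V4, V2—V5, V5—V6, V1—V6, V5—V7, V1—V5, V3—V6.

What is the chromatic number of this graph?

5

V2, V3, V4, V6, V7 are mutually adjacent (a clique of size 5), so at least 5 colors are needed.
A valid assignment using 5 colors: V1=3, V2=2, V3=4, V4=5, V5=4, V6=1, V7=3. Every edge joins two different colors.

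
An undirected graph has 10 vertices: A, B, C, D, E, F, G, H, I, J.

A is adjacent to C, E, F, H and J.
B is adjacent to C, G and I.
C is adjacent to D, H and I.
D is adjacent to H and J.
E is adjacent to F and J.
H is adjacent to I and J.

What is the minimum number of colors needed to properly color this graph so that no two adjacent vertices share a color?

3

C, H, I are mutually adjacent, so at least 3 colors are needed.
3 colors suffice: A=3, B=1, C=2, D=3, E=1, F=2, G=2, H=1, I=3, J=2. Every edge joins two different colors.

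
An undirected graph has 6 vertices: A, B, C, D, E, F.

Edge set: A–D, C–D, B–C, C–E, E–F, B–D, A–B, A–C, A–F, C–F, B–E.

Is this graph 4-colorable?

Yes

The chromatic number is 4. A, B, C, D are mutually adjacent (a clique of size 4), so at least 4 colors are needed.
4 colors suffice: A=3, B=2, C=1, D=4, E=3, F=2.
That is already a proper 4-coloring.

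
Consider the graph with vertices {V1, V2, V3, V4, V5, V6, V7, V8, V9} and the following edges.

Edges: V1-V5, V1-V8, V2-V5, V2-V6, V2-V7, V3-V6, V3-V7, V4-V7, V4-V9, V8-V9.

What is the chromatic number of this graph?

The cycle V7-V2-V5-V1-V8-V9-V4-V7 has odd length 7, so it cannot be 2-colored; at least 3 colors are needed.
3 colors suffice: color 1 → {V1, V2, V3, V9}; color 2 → {V5, V6, V7, V8}; color 3 → {V4}. No two adjacent vertices share a color.

3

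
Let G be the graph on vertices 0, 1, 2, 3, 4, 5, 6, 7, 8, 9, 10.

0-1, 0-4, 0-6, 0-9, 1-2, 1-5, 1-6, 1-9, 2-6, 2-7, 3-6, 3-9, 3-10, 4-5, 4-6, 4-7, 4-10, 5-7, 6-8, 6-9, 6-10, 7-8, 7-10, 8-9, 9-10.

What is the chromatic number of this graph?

4

0, 1, 6, 9 form a clique, so at least 4 colors are needed.
One proper 4-coloring: 0=yellow, 1=green, 2=blue, 3=yellow, 4=blue, 5=yellow, 6=red, 7=red, 8=green, 9=blue, 10=green. Every edge joins two different colors.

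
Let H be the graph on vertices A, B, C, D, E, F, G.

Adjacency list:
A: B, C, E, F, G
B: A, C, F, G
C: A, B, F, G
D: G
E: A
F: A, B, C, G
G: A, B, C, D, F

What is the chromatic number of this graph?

5

A, B, C, F, G are pairwise adjacent (a clique of size 5), so at least 5 colors are needed.
5 colors suffice: color red → {E, G}; color blue → {A, D}; color green → {F}; color yellow → {C}; color purple → {B}. Every edge joins two different colors.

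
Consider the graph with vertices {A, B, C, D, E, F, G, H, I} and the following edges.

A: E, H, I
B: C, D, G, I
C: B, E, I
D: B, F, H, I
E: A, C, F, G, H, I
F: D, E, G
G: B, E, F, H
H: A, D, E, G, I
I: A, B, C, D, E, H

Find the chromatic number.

4

A, E, H, I are mutually adjacent (a clique of size 4), so at least 4 colors are needed.
4 colors suffice: color 1 → {D, E}; color 2 → {G, I}; color 3 → {B, F, H}; color 4 → {A, C}. Each edge has distinct colors on its endpoints.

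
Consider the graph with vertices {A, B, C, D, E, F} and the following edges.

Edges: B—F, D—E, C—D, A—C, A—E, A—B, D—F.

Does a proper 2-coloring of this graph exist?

No

The cycle B-A-C-D-F-B has odd length 5, so it cannot be 2-colored; at least 3 colors are needed.
So 2 colors are not enough.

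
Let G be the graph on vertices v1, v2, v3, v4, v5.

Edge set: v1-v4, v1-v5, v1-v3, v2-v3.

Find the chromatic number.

v1 and v3 are adjacent, so at least 2 colors are needed.
One proper 2-coloring: v1=R, v2=R, v3=B, v4=B, v5=B. Each edge has distinct colors on its endpoints.

2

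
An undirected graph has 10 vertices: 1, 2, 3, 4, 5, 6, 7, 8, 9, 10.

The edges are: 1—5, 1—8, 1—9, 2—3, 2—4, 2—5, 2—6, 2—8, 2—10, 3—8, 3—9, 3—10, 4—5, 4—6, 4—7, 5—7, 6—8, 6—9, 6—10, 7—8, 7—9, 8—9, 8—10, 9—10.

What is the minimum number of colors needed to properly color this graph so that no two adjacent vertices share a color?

6, 8, 9, 10 form a clique, so at least 4 colors are needed.
4 colors suffice: color red → {5, 8}; color blue → {2, 9}; color green → {1, 3, 6, 7}; color yellow → {4, 10}. Each edge has distinct colors on its endpoints.

4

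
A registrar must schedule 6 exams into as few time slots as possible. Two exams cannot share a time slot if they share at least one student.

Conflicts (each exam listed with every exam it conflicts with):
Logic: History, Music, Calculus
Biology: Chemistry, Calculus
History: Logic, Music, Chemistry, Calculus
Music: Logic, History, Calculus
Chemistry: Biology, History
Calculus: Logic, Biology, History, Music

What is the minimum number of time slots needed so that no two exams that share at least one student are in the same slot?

4

Logic, History, Music, Calculus pairwise conflict, so at least 4 time slots are needed.
Using 4 time slots: Logic=3, Biology=1, History=1, Music=4, Chemistry=2, Calculus=2. No two conflicting exams share a time slot.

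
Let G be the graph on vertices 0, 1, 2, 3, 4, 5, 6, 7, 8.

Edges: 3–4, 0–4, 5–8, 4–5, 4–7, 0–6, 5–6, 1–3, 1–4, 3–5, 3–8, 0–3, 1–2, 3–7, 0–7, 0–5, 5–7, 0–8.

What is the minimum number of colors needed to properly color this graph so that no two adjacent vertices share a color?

5

0, 3, 4, 5, 7 are mutually adjacent (a clique of size 5), so at least 5 colors are needed.
A valid assignment using 5 colors: 0=blue, 1=blue, 2=red, 3=red, 4=yellow, 5=green, 6=red, 7=purple, 8=yellow. Each edge has distinct colors on its endpoints.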